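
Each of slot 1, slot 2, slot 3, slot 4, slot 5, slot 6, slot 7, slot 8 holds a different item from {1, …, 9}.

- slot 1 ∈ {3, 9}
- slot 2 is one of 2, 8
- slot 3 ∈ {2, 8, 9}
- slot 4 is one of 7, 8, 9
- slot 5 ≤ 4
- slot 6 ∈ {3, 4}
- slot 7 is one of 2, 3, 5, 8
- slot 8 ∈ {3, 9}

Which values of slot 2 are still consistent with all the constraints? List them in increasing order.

2, 8

The 8 variables together cover exactly {1, 2, 3, 4, 5, 7, 8, 9} — 8 values for 8 variables — and 1 appears only in slot 5's list, so slot 5 = 1.
The 7 still-open variables together cover exactly {2, 3, 4, 5, 7, 8, 9} — 7 values for 7 variables — and 4 appears only in slot 6's list, so slot 6 = 4.
Among the 6 still-open variables, 5 fits only slot 7 (and all 6 values in {2, 3, 5, 7, 8, 9} must be used), so slot 7 = 5.
The 5 still-open variables draw from only 5 values {2, 3, 7, 8, 9}, so each is used; only slot 4 can be 7, hence slot 4 = 7.
slot 1 and slot 8 between them cover only {3, 9} — a naked pair. Remove those values from slot 3.
No further eliminations apply; slot 2 can still be any of 2, 8.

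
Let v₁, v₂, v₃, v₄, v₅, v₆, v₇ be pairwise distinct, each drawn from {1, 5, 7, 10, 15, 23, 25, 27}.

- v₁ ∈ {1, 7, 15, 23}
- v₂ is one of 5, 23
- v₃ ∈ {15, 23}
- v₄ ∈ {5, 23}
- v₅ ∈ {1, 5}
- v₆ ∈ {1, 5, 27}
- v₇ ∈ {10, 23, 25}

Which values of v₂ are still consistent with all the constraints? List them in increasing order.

5, 23

v₂ and v₄ between them cover only {5, 23} — a naked pair. Remove those values from v₁, v₃, v₅, v₆, v₇.
v₃'s domain is down to {15}, so v₃ = 15. Eliminate 15 elsewhere: v₁.
v₅ must be 1 (only option left). So v₁, v₆ can't be 1.
v₆ must be 27 (only option left).
v₁'s domain is down to {7}, so v₁ = 7.
No further eliminations apply; v₂ can still be any of 5, 23.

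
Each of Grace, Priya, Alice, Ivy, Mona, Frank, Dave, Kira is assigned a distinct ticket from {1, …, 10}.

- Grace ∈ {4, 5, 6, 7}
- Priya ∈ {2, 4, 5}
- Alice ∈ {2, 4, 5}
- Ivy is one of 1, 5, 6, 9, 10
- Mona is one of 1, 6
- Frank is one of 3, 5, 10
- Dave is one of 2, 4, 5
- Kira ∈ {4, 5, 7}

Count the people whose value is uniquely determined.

The 3 variables Priya, Alice, Dave are confined to {2, 4, 5}, which locks those values in; drop them from Grace, Ivy, Frank, Kira.
Kira's domain is down to {7}, so Kira = 7. Eliminate 7 elsewhere: Grace.
Grace's domain is down to {6}, so Grace = 6. Remove 6 from Ivy, Mona.
Mona's domain is down to {1}, so Mona = 1. Strike 1 from Ivy.
Determined: Grace=6, Mona=1, Kira=7. The other people each still have more than one consistent value. That makes 3.

3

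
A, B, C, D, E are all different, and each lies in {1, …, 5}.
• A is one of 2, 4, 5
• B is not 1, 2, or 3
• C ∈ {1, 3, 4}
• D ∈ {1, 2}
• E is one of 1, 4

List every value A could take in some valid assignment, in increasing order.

The 5 variables together cover exactly {1, 2, 3, 4, 5} — 5 values for 5 variables — and 3 appears only in C's list, so C = 3.
No further eliminations apply; A can still be any of 2, 4, 5.

2, 4, 5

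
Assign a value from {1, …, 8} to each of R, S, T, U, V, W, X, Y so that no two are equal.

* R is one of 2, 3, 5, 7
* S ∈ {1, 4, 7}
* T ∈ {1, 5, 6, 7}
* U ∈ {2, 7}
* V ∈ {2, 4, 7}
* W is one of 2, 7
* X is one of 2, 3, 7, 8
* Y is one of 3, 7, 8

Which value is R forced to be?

The 8 variables draw from only 8 values {1, 2, 3, 4, 5, 6, 7, 8}, so each is used; only T can be 6, hence T = 6.
The 7 still-open variables draw from only 7 values {1, 2, 3, 4, 5, 7, 8}, so each is used; only S can be 1, hence S = 1.
The 6 still-open variables draw from only 6 values {2, 3, 4, 5, 7, 8}, so each is used; only V can be 4, hence V = 4.
The 5 still-open variables draw from only 5 values {2, 3, 5, 7, 8}, so each is used; only R can be 5, hence R = 5.

5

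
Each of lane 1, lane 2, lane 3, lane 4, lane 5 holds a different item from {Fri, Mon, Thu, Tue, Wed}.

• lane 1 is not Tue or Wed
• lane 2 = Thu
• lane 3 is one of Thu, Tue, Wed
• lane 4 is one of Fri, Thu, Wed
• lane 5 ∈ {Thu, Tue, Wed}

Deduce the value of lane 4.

Fri

lane 2 has just one choice, so lane 2 = Thu. Strike Thu from lane 1, lane 3, lane 4, lane 5.
Among the 4 still-open variables, Mon fits only lane 1 (and all 4 values in {Fri, Mon, Tue, Wed} must be used), so lane 1 = Mon.
The 3 still-open variables together cover exactly {Fri, Tue, Wed} — 3 values for 3 variables — and Fri appears only in lane 4's list, so lane 4 = Fri.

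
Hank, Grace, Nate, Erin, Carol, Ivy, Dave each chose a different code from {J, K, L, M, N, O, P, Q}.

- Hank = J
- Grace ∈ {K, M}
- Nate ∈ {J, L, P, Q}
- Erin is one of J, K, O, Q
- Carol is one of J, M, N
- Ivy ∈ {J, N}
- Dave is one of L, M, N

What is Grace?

Hank's domain is down to {J}, so Hank = J. So Nate, Erin, Carol, Ivy can't be J.
That leaves Ivy = N. Eliminate N elsewhere: Carol, Dave.
Carol must be M (only option left). So Grace, Dave can't be M.
So Grace = K.

K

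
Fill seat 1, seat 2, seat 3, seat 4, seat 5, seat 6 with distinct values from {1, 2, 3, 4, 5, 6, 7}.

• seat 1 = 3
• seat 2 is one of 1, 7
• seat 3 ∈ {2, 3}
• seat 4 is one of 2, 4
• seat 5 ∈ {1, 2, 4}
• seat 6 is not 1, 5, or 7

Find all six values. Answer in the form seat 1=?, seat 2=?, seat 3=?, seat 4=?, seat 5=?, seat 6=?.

seat 1=3, seat 2=7, seat 3=2, seat 4=4, seat 5=1, seat 6=6

seat 1 must be 3 (only option left). Strike 3 from seat 3, seat 6.
seat 3 has just one choice, so seat 3 = 2. So seat 4, seat 5, seat 6 can't be 2.
seat 4 has just one choice, so seat 4 = 4. Eliminate 4 elsewhere: seat 5, seat 6.
That leaves seat 5 = 1. So seat 2 can't be 1.
That leaves seat 6 = 6.
seat 2 has just one choice, so seat 2 = 7.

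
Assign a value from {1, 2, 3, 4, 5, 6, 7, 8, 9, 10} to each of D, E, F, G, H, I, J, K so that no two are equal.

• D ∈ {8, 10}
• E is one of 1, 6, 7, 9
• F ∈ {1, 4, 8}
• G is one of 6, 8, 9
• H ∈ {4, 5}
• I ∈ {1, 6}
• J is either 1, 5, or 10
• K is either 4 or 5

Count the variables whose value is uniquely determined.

3

The 8 variables together cover exactly {1, 4, 5, 6, 7, 8, 9, 10} — 8 values for 8 variables — and 7 appears only in E's list, so E = 7.
Among the 7 still-open variables, 9 fits only G (and all 7 values in {1, 4, 5, 6, 8, 9, 10} must be used), so G = 9.
The 6 still-open variables together cover exactly {1, 4, 5, 6, 8, 10} — 6 values for 6 variables — and 6 appears only in I's list, so I = 6.
H and K share exactly the 2 values {4, 5}; by pigeonhole those values go to them, so strike 4, 5 from F, J.
Determined: E=7, G=9, I=6. The other variables each still have more than one consistent value. That makes 3.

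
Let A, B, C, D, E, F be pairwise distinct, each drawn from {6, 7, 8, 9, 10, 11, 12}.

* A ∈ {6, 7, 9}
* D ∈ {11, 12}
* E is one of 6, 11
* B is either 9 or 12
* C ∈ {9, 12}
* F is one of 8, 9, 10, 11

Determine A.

B and C between them cover only {9, 12} — a naked pair. Remove those values from A, D, F.
D's domain is down to {11}, so D = 11. Strike 11 from E, F.
That leaves E = 6. Eliminate 6 elsewhere: A.
So A = 7.

7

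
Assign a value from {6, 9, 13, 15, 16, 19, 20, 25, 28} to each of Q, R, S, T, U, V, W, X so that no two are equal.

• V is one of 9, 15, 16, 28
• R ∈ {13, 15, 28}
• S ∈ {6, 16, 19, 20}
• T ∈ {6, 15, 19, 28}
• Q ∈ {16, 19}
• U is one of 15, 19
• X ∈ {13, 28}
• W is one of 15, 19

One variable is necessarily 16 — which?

Q

The 8 variables together cover exactly {6, 9, 13, 15, 16, 19, 20, 28} — 8 values for 8 variables — and 9 appears only in V's list, so V = 9.
The 7 still-open variables draw from only 7 values {6, 13, 15, 16, 19, 20, 28}, so each is used; only S can be 20, hence S = 20.
The 6 still-open variables together cover exactly {6, 13, 15, 16, 19, 28} — 6 values for 6 variables — and 6 appears only in T's list, so T = 6.
Among the 5 still-open variables, 16 fits only Q (and all 5 values in {13, 15, 16, 19, 28} must be used), so Q = 16.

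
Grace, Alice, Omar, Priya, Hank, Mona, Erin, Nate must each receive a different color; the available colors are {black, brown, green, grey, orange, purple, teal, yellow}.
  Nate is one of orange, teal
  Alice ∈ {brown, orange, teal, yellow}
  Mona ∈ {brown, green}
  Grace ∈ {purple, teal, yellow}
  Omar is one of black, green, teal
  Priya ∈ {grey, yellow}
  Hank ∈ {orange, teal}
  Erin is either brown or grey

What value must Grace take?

purple

Among the 8 variables, black fits only Omar (and all 8 values in {black, brown, green, grey, orange, purple, teal, yellow} must be used), so Omar = black.
The 7 still-open variables together cover exactly {brown, green, grey, orange, purple, teal, yellow} — 7 values for 7 variables — and green appears only in Mona's list, so Mona = green.
The 6 still-open variables draw from only 6 values {brown, grey, orange, purple, teal, yellow}, so each is used; only Grace can be purple, hence Grace = purple.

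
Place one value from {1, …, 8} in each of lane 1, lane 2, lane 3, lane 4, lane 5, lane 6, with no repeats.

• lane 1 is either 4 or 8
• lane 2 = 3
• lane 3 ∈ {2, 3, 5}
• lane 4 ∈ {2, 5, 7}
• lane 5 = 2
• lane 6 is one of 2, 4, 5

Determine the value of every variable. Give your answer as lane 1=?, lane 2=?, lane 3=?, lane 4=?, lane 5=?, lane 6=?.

lane 2's domain is down to {3}, so lane 2 = 3. Eliminate 3 elsewhere: lane 3.
lane 5 must be 2 (only option left). Eliminate 2 elsewhere: lane 3, lane 4, lane 6.
lane 3's domain is down to {5}, so lane 3 = 5. Strike 5 from lane 4, lane 6.
That leaves lane 4 = 7.
That leaves lane 6 = 4. Remove 4 from lane 1.
lane 1's domain is down to {8}, so lane 1 = 8.

lane 1=8, lane 2=3, lane 3=5, lane 4=7, lane 5=2, lane 6=4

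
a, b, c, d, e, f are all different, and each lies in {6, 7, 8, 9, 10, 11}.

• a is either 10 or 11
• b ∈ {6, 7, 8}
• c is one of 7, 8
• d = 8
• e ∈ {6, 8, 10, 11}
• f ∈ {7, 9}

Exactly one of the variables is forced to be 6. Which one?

b

d's domain is down to {8}, so d = 8. So b, c, e can't be 8.
That leaves c = 7. So b, f can't be 7.
So 6 goes to b.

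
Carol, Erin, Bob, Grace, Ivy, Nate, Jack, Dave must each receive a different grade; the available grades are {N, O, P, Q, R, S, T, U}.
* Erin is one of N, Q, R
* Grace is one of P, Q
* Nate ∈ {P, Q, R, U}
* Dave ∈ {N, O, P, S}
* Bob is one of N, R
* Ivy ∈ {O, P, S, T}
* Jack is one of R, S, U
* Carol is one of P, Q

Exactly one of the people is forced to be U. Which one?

Among the 8 variables, T fits only Ivy (and all 8 values in {N, O, P, Q, R, S, T, U} must be used), so Ivy = T.
The 7 still-open variables together cover exactly {N, O, P, Q, R, S, U} — 7 values for 7 variables — and O appears only in Dave's list, so Dave = O.
Among the 6 still-open variables, S fits only Jack (and all 6 values in {N, P, Q, R, S, U} must be used), so Jack = S.
Among the 5 still-open variables, U fits only Nate (and all 5 values in {N, P, Q, R, U} must be used), so Nate = U.

Nate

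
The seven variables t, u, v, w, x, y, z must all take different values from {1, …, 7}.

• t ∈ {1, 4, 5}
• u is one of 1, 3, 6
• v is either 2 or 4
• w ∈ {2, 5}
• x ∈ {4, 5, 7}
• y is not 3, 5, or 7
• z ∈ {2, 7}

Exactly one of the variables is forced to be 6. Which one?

y

Among the 7 variables, 3 fits only u (and all 7 values in {1, 2, 3, 4, 5, 6, 7} must be used), so u = 3.
Among the 6 still-open variables, 6 fits only y (and all 6 values in {1, 2, 4, 5, 6, 7} must be used), so y = 6.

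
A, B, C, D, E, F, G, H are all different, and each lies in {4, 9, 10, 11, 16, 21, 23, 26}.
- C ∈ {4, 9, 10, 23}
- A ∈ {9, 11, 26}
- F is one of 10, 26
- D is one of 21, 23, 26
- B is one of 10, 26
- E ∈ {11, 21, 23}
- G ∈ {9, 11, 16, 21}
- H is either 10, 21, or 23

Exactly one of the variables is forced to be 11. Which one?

E

The 8 variables draw from only 8 values {4, 9, 10, 11, 16, 21, 23, 26}, so each is used; only C can be 4, hence C = 4.
The 7 still-open variables together cover exactly {9, 10, 11, 16, 21, 23, 26} — 7 values for 7 variables — and 16 appears only in G's list, so G = 16.
The 6 still-open variables together cover exactly {9, 10, 11, 21, 23, 26} — 6 values for 6 variables — and 9 appears only in A's list, so A = 9.
The 5 still-open variables together cover exactly {10, 11, 21, 23, 26} — 5 values for 5 variables — and 11 appears only in E's list, so E = 11.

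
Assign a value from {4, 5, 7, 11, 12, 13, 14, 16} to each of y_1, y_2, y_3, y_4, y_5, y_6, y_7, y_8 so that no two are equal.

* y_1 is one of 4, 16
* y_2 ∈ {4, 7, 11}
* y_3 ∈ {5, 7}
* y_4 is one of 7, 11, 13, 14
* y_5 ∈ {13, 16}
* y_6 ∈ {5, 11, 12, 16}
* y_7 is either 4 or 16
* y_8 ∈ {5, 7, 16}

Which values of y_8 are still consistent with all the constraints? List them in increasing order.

5, 7

The 8 variables draw from only 8 values {4, 5, 7, 11, 12, 13, 14, 16}, so each is used; only y_6 can be 12, hence y_6 = 12.
The 7 still-open variables draw from only 7 values {4, 5, 7, 11, 13, 14, 16}, so each is used; only y_4 can be 14, hence y_4 = 14.
The 6 still-open variables together cover exactly {4, 5, 7, 11, 13, 16} — 6 values for 6 variables — and 11 appears only in y_2's list, so y_2 = 11.
Among the 5 still-open variables, 13 fits only y_5 (and all 5 values in {4, 5, 7, 13, 16} must be used), so y_5 = 13.
y_1 and y_7 share exactly the 2 values {4, 16}; by pigeonhole those values go to them, so strike 4, 16 from y_8.
No further eliminations apply; y_8 can still be any of 5, 7.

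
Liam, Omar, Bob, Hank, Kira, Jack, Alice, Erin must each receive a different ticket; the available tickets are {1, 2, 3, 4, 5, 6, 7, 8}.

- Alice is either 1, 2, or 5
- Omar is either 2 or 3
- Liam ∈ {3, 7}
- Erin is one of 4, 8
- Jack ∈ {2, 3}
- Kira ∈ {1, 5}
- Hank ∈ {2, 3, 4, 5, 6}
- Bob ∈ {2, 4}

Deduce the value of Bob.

Among the 8 variables, 6 fits only Hank (and all 8 values in {1, 2, 3, 4, 5, 6, 7, 8} must be used), so Hank = 6.
The 7 still-open variables draw from only 7 values {1, 2, 3, 4, 5, 7, 8}, so each is used; only Liam can be 7, hence Liam = 7.
The 6 still-open variables together cover exactly {1, 2, 3, 4, 5, 8} — 6 values for 6 variables — and 8 appears only in Erin's list, so Erin = 8.
Among the 5 still-open variables, 4 fits only Bob (and all 5 values in {1, 2, 3, 4, 5} must be used), so Bob = 4.

4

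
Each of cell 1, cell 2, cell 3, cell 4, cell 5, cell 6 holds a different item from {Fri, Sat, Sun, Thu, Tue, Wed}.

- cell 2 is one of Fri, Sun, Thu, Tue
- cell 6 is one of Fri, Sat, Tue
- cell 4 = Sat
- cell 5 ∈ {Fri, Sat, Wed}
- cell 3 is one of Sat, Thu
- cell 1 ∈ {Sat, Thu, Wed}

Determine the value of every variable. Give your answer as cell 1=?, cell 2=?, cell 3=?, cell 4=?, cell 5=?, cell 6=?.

cell 4 has just one choice, so cell 4 = Sat. Eliminate Sat elsewhere: cell 1, cell 3, cell 5, cell 6.
That leaves cell 3 = Thu. Strike Thu from cell 1, cell 2.
cell 1 has just one choice, so cell 1 = Wed. Eliminate Wed elsewhere: cell 5.
That leaves cell 5 = Fri. Eliminate Fri elsewhere: cell 2, cell 6.
cell 6's domain is down to {Tue}, so cell 6 = Tue. Strike Tue from cell 2.
cell 2 must be Sun (only option left).

cell 1=Wed, cell 2=Sun, cell 3=Thu, cell 4=Sat, cell 5=Fri, cell 6=Tue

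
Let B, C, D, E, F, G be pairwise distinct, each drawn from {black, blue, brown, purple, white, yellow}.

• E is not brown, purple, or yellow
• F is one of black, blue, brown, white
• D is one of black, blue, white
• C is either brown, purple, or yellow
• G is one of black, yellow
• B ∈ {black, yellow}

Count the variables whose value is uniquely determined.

The 6 variables together cover exactly {black, blue, brown, purple, white, yellow} — 6 values for 6 variables — and purple appears only in C's list, so C = purple.
The 5 still-open variables draw from only 5 values {black, blue, brown, white, yellow}, so each is used; only F can be brown, hence F = brown.
The 2 variables B and G are confined to {black, yellow}, which locks those values in; drop them from D, E.
Determined: C=purple, F=brown. The other variables each still have more than one consistent value. That makes 2.

2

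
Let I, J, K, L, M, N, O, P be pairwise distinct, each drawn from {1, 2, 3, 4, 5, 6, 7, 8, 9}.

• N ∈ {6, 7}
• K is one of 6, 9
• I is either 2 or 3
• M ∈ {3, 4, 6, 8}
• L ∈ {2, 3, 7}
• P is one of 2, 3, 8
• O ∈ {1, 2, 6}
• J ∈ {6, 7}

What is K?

9

The 8 variables together cover exactly {1, 2, 3, 4, 6, 7, 8, 9} — 8 values for 8 variables — and 1 appears only in O's list, so O = 1.
The 7 still-open variables together cover exactly {2, 3, 4, 6, 7, 8, 9} — 7 values for 7 variables — and 4 appears only in M's list, so M = 4.
The 6 still-open variables together cover exactly {2, 3, 6, 7, 8, 9} — 6 values for 6 variables — and 8 appears only in P's list, so P = 8.
The 5 still-open variables together cover exactly {2, 3, 6, 7, 9} — 5 values for 5 variables — and 9 appears only in K's list, so K = 9.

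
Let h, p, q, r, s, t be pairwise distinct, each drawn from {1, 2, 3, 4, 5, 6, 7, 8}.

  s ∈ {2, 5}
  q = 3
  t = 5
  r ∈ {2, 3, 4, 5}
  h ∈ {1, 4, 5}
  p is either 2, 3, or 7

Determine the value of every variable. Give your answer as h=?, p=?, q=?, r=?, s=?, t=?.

h=1, p=7, q=3, r=4, s=2, t=5

q must be 3 (only option left). So p, r can't be 3.
That leaves t = 5. Strike 5 from h, r, s.
s has just one choice, so s = 2. Eliminate 2 elsewhere: p, r.
p's domain is down to {7}, so p = 7.
That leaves r = 4. Eliminate 4 elsewhere: h.
h's domain is down to {1}, so h = 1.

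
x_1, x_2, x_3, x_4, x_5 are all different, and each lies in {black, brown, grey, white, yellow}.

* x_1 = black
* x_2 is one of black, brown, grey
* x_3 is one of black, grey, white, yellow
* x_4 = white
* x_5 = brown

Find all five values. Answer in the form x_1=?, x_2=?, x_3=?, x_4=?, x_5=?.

x_1=black, x_2=grey, x_3=yellow, x_4=white, x_5=brown

x_1's domain is down to {black}, so x_1 = black. Strike black from x_2, x_3.
x_4 has just one choice, so x_4 = white. So x_3 can't be white.
x_5 has just one choice, so x_5 = brown. Remove brown from x_2.
x_2 must be grey (only option left). Eliminate grey elsewhere: x_3.
x_3 has just one choice, so x_3 = yellow.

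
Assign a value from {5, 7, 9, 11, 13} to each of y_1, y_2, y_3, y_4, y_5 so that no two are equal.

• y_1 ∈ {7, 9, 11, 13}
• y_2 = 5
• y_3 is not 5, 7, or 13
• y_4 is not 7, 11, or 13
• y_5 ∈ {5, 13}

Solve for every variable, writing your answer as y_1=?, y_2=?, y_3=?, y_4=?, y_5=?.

y_1=7, y_2=5, y_3=11, y_4=9, y_5=13

y_2's domain is down to {5}, so y_2 = 5. Eliminate 5 elsewhere: y_4, y_5.
That leaves y_4 = 9. So y_1, y_3 can't be 9.
y_5 must be 13 (only option left). Strike 13 from y_1.
y_3 has just one choice, so y_3 = 11. So y_1 can't be 11.
y_1 has just one choice, so y_1 = 7.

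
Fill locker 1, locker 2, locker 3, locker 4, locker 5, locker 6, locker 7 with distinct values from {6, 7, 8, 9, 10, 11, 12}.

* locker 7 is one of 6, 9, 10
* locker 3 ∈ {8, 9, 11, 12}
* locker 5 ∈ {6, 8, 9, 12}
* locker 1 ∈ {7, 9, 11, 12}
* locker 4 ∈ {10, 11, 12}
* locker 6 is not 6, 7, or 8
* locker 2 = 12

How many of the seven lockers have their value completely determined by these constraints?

locker 2's domain is down to {12}, so locker 2 = 12. Eliminate 12 elsewhere: locker 1, locker 3, locker 4, locker 5, locker 6.
The 6 still-open variables together cover exactly {6, 7, 8, 9, 10, 11} — 6 values for 6 variables — and 7 appears only in locker 1's list, so locker 1 = 7.
Determined: locker 1=7, locker 2=12. The other lockers each still have more than one consistent value. That makes 2.

2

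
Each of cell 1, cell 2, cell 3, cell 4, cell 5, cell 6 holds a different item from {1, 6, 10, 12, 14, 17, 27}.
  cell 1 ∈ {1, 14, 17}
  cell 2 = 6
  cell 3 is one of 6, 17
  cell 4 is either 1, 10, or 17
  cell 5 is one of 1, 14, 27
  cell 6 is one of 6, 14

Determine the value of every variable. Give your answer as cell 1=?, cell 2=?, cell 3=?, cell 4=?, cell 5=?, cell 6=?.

cell 1=1, cell 2=6, cell 3=17, cell 4=10, cell 5=27, cell 6=14

cell 2 has just one choice, so cell 2 = 6. Remove 6 from cell 3, cell 6.
That leaves cell 3 = 17. Remove 17 from cell 1, cell 4.
That leaves cell 6 = 14. Strike 14 from cell 1, cell 5.
cell 1 has just one choice, so cell 1 = 1. So cell 4, cell 5 can't be 1.
cell 4's domain is down to {10}, so cell 4 = 10.
That leaves cell 5 = 27.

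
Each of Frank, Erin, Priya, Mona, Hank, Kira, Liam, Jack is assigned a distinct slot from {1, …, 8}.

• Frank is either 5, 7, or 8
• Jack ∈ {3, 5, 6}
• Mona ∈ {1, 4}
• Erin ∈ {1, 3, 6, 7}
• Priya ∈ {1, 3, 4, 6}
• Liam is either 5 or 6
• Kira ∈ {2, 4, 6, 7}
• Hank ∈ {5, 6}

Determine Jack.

The 8 variables together cover exactly {1, 2, 3, 4, 5, 6, 7, 8} — 8 values for 8 variables — and 2 appears only in Kira's list, so Kira = 2.
The 7 still-open variables together cover exactly {1, 3, 4, 5, 6, 7, 8} — 7 values for 7 variables — and 8 appears only in Frank's list, so Frank = 8.
The 6 still-open variables together cover exactly {1, 3, 4, 5, 6, 7} — 6 values for 6 variables — and 7 appears only in Erin's list, so Erin = 7.
The 2 variables Hank and Liam are confined to {5, 6}, which locks those values in; drop them from Priya, Jack.
So Jack = 3.

3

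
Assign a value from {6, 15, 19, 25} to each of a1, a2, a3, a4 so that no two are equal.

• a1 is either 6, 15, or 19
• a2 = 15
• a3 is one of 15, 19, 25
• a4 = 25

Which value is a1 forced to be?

6

a2 must be 15 (only option left). Strike 15 from a1, a3.
That leaves a4 = 25. Eliminate 25 elsewhere: a3.
a3 has just one choice, so a3 = 19. Strike 19 from a1.
So a1 = 6.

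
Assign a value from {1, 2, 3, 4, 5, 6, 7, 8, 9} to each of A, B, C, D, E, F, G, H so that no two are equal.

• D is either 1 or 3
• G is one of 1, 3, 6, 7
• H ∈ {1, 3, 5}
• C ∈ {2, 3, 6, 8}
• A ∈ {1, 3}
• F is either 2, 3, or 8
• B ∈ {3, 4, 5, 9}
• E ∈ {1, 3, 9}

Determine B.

4

A and D between them cover only {1, 3} — a naked pair. Remove those values from B, C, E, F, G, H.
That leaves E = 9. Remove 9 from B.
H has just one choice, so H = 5. Strike 5 from B.
So B = 4.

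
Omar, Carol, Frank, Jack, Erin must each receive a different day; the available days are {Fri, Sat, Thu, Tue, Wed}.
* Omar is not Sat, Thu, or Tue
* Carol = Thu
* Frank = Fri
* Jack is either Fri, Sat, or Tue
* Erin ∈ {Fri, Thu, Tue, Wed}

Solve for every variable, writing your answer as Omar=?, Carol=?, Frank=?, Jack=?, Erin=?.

Carol must be Thu (only option left). So Erin can't be Thu.
That leaves Frank = Fri. Eliminate Fri elsewhere: Omar, Jack, Erin.
That leaves Omar = Wed. So Erin can't be Wed.
That leaves Erin = Tue. Remove Tue from Jack.
That leaves Jack = Sat.

Omar=Wed, Carol=Thu, Frank=Fri, Jack=Sat, Erin=Tue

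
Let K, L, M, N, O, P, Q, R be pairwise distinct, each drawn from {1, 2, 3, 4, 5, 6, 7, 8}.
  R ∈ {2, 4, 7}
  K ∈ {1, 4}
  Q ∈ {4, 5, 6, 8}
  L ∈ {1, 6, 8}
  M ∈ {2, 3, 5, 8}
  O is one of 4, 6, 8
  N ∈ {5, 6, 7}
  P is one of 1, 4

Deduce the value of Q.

Among the 8 variables, 3 fits only M (and all 8 values in {1, 2, 3, 4, 5, 6, 7, 8} must be used), so M = 3.
The 7 still-open variables draw from only 7 values {1, 2, 4, 5, 6, 7, 8}, so each is used; only R can be 2, hence R = 2.
The 6 still-open variables draw from only 6 values {1, 4, 5, 6, 7, 8}, so each is used; only N can be 7, hence N = 7.
The 5 still-open variables together cover exactly {1, 4, 5, 6, 8} — 5 values for 5 variables — and 5 appears only in Q's list, so Q = 5.

5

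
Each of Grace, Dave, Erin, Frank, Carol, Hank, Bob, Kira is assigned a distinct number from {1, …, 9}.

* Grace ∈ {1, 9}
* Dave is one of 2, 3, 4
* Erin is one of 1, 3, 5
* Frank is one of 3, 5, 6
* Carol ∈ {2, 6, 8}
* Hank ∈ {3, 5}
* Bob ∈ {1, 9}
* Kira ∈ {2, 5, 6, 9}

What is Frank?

The 8 variables together cover exactly {1, 2, 3, 4, 5, 6, 8, 9} — 8 values for 8 variables — and 4 appears only in Dave's list, so Dave = 4.
The 7 still-open variables draw from only 7 values {1, 2, 3, 5, 6, 8, 9}, so each is used; only Carol can be 8, hence Carol = 8.
The 6 still-open variables draw from only 6 values {1, 2, 3, 5, 6, 9}, so each is used; only Kira can be 2, hence Kira = 2.
The 5 still-open variables draw from only 5 values {1, 3, 5, 6, 9}, so each is used; only Frank can be 6, hence Frank = 6.

6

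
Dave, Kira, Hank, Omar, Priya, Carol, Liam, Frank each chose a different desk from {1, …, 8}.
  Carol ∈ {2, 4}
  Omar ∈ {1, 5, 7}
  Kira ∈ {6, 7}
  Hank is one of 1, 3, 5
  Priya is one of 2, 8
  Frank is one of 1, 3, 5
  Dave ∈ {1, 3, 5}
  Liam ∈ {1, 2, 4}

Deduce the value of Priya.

The 8 variables draw from only 8 values {1, 2, 3, 4, 5, 6, 7, 8}, so each is used; only Kira can be 6, hence Kira = 6.
Among the 7 still-open variables, 7 fits only Omar (and all 7 values in {1, 2, 3, 4, 5, 7, 8} must be used), so Omar = 7.
The 6 still-open variables together cover exactly {1, 2, 3, 4, 5, 8} — 6 values for 6 variables — and 8 appears only in Priya's list, so Priya = 8.

8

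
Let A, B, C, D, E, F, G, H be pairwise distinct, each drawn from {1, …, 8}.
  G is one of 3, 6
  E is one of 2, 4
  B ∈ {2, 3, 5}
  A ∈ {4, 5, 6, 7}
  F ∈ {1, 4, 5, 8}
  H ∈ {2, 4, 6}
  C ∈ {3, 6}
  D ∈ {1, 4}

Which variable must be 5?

Among the 8 variables, 7 fits only A (and all 8 values in {1, 2, 3, 4, 5, 6, 7, 8} must be used), so A = 7.
The 7 still-open variables draw from only 7 values {1, 2, 3, 4, 5, 6, 8}, so each is used; only F can be 8, hence F = 8.
Among the 6 still-open variables, 1 fits only D (and all 6 values in {1, 2, 3, 4, 5, 6} must be used), so D = 1.
Among the 5 still-open variables, 5 fits only B (and all 5 values in {2, 3, 4, 5, 6} must be used), so B = 5.

B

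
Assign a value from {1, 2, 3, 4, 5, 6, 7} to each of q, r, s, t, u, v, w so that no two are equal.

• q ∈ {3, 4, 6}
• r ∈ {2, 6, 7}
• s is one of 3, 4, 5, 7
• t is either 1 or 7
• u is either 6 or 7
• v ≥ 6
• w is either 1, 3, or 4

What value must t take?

1

The 7 variables draw from only 7 values {1, 2, 3, 4, 5, 6, 7}, so each is used; only r can be 2, hence r = 2.
The 6 still-open variables draw from only 6 values {1, 3, 4, 5, 6, 7}, so each is used; only s can be 5, hence s = 5.
u and v share exactly the 2 values {6, 7}; by pigeonhole those values go to them, so strike 6, 7 from q, t.
So t = 1.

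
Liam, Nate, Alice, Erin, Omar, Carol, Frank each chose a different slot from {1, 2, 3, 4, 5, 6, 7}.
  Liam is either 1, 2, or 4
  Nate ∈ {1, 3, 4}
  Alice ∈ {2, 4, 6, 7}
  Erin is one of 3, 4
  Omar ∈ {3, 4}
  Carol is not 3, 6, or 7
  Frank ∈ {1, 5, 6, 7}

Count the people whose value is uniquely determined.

Erin and Omar share exactly the 2 values {3, 4}; by pigeonhole those values go to them, so strike 3, 4 from Liam, Nate, Alice, Carol.
Nate's domain is down to {1}, so Nate = 1. Strike 1 from Liam, Carol, Frank.
Liam must be 2 (only option left). Strike 2 from Alice, Carol.
Carol must be 5 (only option left). So Frank can't be 5.
Determined: Liam=2, Nate=1, Carol=5. The other people each still have more than one consistent value. That makes 3.

3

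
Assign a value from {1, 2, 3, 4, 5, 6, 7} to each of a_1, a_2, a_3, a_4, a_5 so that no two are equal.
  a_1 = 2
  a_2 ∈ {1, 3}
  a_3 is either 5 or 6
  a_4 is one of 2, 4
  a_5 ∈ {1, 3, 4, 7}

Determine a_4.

a_1 has just one choice, so a_1 = 2. Eliminate 2 elsewhere: a_4.
So a_4 = 4.

4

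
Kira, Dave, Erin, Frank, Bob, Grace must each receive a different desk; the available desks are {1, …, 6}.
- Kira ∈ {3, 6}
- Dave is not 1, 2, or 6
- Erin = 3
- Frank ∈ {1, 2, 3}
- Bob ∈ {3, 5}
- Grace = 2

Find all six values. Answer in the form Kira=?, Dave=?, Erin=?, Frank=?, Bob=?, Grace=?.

Erin's domain is down to {3}, so Erin = 3. Strike 3 from Kira, Dave, Frank, Bob.
Bob must be 5 (only option left). Strike 5 from Dave.
Grace has just one choice, so Grace = 2. Eliminate 2 elsewhere: Frank.
Kira's domain is down to {6}, so Kira = 6.
Dave has just one choice, so Dave = 4.
Frank has just one choice, so Frank = 1.

Kira=6, Dave=4, Erin=3, Frank=1, Bob=5, Grace=2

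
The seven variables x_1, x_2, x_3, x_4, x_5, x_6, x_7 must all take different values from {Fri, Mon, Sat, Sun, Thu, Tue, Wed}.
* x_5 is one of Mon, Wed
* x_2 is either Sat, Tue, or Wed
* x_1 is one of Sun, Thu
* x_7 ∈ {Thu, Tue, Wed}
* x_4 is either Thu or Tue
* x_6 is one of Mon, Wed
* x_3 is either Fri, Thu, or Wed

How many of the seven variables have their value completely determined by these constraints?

3

The 7 variables together cover exactly {Fri, Mon, Sat, Sun, Thu, Tue, Wed} — 7 values for 7 variables — and Fri appears only in x_3's list, so x_3 = Fri.
The 6 still-open variables together cover exactly {Mon, Sat, Sun, Thu, Tue, Wed} — 6 values for 6 variables — and Sat appears only in x_2's list, so x_2 = Sat.
The 5 still-open variables together cover exactly {Mon, Sun, Thu, Tue, Wed} — 5 values for 5 variables — and Sun appears only in x_1's list, so x_1 = Sun.
x_5 and x_6 between them cover only {Mon, Wed} — a naked pair. Remove those values from x_7.
Determined: x_1=Sun, x_2=Sat, x_3=Fri. The other variables each still have more than one consistent value. That makes 3.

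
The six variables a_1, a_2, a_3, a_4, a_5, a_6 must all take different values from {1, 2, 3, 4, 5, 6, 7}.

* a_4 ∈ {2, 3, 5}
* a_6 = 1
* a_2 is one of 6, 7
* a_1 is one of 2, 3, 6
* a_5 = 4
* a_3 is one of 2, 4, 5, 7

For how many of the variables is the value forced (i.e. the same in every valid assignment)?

2

a_5 must be 4 (only option left). So a_3 can't be 4.
a_6's domain is down to {1}, so a_6 = 1.
Determined: a_5=4, a_6=1. The other variables each still have more than one consistent value. That makes 2.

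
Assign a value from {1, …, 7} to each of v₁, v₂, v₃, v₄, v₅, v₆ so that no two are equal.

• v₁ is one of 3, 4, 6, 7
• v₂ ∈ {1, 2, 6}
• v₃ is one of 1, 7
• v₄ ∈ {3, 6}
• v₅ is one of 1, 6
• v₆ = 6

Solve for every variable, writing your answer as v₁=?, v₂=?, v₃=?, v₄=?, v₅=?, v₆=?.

v₆ has just one choice, so v₆ = 6. So v₁, v₂, v₄, v₅ can't be 6.
That leaves v₄ = 3. Remove 3 from v₁.
v₅ must be 1 (only option left). Strike 1 from v₂, v₃.
That leaves v₂ = 2.
v₃'s domain is down to {7}, so v₃ = 7. So v₁ can't be 7.
v₁'s domain is down to {4}, so v₁ = 4.

v₁=4, v₂=2, v₃=7, v₄=3, v₅=1, v₆=6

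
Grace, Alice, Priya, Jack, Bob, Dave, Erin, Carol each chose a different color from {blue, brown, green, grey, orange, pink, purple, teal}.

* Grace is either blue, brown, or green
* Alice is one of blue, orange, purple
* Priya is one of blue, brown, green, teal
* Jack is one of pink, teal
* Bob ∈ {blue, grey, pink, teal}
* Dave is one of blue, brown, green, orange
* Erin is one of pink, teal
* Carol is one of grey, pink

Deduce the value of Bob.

Among the 8 variables, purple fits only Alice (and all 8 values in {blue, brown, green, grey, orange, pink, purple, teal} must be used), so Alice = purple.
Among the 7 still-open variables, orange fits only Dave (and all 7 values in {blue, brown, green, grey, orange, pink, teal} must be used), so Dave = orange.
The 2 variables Jack and Erin are confined to {pink, teal}, which locks those values in; drop them from Priya, Bob, Carol.
That leaves Carol = grey. Remove grey from Bob.
So Bob = blue.

blue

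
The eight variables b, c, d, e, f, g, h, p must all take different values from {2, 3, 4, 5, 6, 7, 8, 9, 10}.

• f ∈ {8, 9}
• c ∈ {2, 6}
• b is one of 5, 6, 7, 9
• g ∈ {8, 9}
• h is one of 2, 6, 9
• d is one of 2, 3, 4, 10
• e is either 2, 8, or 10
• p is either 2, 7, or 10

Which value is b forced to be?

f and g share exactly the 2 values {8, 9}; by pigeonhole those values go to them, so strike 8, 9 from b, e, h.
c and h between them cover only {2, 6} — a naked pair. Remove those values from b, d, e, p.
e must be 10 (only option left). Eliminate 10 elsewhere: d, p.
That leaves p = 7. So b can't be 7.
So b = 5.

5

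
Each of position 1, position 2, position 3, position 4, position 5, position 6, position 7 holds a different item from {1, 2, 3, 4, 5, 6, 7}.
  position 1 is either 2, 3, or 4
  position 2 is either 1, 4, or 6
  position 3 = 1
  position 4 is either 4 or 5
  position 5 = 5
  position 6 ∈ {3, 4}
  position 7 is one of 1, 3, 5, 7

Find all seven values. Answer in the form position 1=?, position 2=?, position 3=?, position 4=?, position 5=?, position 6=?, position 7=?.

position 1=2, position 2=6, position 3=1, position 4=4, position 5=5, position 6=3, position 7=7

position 3's domain is down to {1}, so position 3 = 1. Strike 1 from position 2, position 7.
position 5 has just one choice, so position 5 = 5. Eliminate 5 elsewhere: position 4, position 7.
position 4's domain is down to {4}, so position 4 = 4. Strike 4 from position 1, position 2, position 6.
position 6's domain is down to {3}, so position 6 = 3. Eliminate 3 elsewhere: position 1, position 7.
position 7's domain is down to {7}, so position 7 = 7.
position 1 has just one choice, so position 1 = 2.
position 2's domain is down to {6}, so position 2 = 6.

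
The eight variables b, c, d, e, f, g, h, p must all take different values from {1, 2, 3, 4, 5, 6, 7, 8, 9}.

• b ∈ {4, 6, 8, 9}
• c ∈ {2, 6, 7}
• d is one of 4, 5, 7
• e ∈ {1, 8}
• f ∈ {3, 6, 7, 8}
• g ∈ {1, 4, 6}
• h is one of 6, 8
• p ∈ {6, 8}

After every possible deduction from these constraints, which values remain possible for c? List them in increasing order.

2, 7

h and p between them cover only {6, 8} — a naked pair. Remove those values from b, c, e, f, g.
e has just one choice, so e = 1. Eliminate 1 elsewhere: g.
g has just one choice, so g = 4. Remove 4 from b, d.
b has just one choice, so b = 9.
No further eliminations apply; c can still be any of 2, 7.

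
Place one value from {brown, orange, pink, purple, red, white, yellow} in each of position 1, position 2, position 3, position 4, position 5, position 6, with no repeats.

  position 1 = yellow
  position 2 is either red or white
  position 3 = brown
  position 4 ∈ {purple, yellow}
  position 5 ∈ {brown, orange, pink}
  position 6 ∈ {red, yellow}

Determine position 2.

position 1 must be yellow (only option left). So position 4, position 6 can't be yellow.
That leaves position 3 = brown. Remove brown from position 5.
position 4's domain is down to {purple}, so position 4 = purple.
position 6 has just one choice, so position 6 = red. Strike red from position 2.
So position 2 = white.

white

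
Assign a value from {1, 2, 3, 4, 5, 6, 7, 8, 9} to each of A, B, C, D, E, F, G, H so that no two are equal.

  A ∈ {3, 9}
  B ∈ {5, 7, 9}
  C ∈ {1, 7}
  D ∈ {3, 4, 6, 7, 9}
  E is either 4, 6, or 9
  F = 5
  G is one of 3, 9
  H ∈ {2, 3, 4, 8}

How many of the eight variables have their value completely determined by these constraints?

F's domain is down to {5}, so F = 5. So B can't be 5.
A and G between them cover only {3, 9} — a naked pair. Remove those values from B, D, E, H.
B's domain is down to {7}, so B = 7. Eliminate 7 elsewhere: C, D.
That leaves C = 1.
D and E share exactly the 2 values {4, 6}; by pigeonhole those values go to them, so strike 4, 6 from H.
Determined: B=7, C=1, F=5. The other variables each still have more than one consistent value. That makes 3.

3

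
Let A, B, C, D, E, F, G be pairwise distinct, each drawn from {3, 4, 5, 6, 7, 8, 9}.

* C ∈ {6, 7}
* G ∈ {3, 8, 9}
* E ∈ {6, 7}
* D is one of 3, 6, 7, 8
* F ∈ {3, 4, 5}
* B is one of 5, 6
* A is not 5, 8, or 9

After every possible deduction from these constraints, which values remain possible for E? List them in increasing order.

The 7 variables draw from only 7 values {3, 4, 5, 6, 7, 8, 9}, so each is used; only G can be 9, hence G = 9.
The 6 still-open variables together cover exactly {3, 4, 5, 6, 7, 8} — 6 values for 6 variables — and 8 appears only in D's list, so D = 8.
C and E share exactly the 2 values {6, 7}; by pigeonhole those values go to them, so strike 6, 7 from A, B.
B has just one choice, so B = 5. So F can't be 5.
No further eliminations apply; E can still be any of 6, 7.

6, 7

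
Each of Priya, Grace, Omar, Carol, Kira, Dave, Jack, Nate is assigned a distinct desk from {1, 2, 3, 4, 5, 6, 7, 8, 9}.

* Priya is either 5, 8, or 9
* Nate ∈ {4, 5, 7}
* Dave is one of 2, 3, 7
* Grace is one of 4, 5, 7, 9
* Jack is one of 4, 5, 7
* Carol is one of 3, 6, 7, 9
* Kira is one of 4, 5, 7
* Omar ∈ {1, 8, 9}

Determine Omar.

Kira, Jack, Nate share exactly the 3 values {4, 5, 7}; by pigeonhole those values go to them, so strike 4, 5, 7 from Priya, Grace, Carol, Dave.
Grace has just one choice, so Grace = 9. So Priya, Omar, Carol can't be 9.
Priya has just one choice, so Priya = 8. Strike 8 from Omar.
So Omar = 1.

1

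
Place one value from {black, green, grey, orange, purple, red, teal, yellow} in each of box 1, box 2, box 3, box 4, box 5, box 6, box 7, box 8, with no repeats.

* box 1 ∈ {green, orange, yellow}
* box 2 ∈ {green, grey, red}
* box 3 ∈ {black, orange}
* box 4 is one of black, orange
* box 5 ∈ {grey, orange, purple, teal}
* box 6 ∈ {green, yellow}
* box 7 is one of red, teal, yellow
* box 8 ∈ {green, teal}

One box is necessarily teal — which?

box 8

The 8 variables together cover exactly {black, green, grey, orange, purple, red, teal, yellow} — 8 values for 8 variables — and purple appears only in box 5's list, so box 5 = purple.
The 7 still-open variables together cover exactly {black, green, grey, orange, red, teal, yellow} — 7 values for 7 variables — and grey appears only in box 2's list, so box 2 = grey.
The 6 still-open variables together cover exactly {black, green, orange, red, teal, yellow} — 6 values for 6 variables — and red appears only in box 7's list, so box 7 = red.
Among the 5 still-open variables, teal fits only box 8 (and all 5 values in {black, green, orange, teal, yellow} must be used), so box 8 = teal.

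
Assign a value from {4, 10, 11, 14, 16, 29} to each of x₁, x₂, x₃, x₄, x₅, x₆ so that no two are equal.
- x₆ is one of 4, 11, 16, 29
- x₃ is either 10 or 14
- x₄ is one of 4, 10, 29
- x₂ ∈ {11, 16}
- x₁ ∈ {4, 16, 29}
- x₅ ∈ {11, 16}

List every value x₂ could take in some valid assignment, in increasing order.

The 6 variables draw from only 6 values {4, 10, 11, 14, 16, 29}, so each is used; only x₃ can be 14, hence x₃ = 14.
Among the 5 still-open variables, 10 fits only x₄ (and all 5 values in {4, 10, 11, 16, 29} must be used), so x₄ = 10.
x₂ and x₅ between them cover only {11, 16} — a naked pair. Remove those values from x₁, x₆.
No further eliminations apply; x₂ can still be any of 11, 16.

11, 16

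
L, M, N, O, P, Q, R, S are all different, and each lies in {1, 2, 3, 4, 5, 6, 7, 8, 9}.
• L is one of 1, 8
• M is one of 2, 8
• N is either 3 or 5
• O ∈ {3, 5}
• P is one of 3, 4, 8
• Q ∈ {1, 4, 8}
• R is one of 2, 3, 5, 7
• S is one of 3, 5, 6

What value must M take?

Among the 8 variables, 6 fits only S (and all 8 values in {1, 2, 3, 4, 5, 6, 7, 8} must be used), so S = 6.
The 7 still-open variables draw from only 7 values {1, 2, 3, 4, 5, 7, 8}, so each is used; only R can be 7, hence R = 7.
The 6 still-open variables draw from only 6 values {1, 2, 3, 4, 5, 8}, so each is used; only M can be 2, hence M = 2.

2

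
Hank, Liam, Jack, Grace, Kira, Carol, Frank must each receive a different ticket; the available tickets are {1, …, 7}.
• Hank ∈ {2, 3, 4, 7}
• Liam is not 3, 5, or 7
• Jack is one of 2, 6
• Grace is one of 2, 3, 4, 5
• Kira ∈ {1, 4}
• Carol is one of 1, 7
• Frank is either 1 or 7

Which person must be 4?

Among the 7 variables, 5 fits only Grace (and all 7 values in {1, 2, 3, 4, 5, 6, 7} must be used), so Grace = 5.
Among the 6 still-open variables, 3 fits only Hank (and all 6 values in {1, 2, 3, 4, 6, 7} must be used), so Hank = 3.
Carol and Frank share exactly the 2 values {1, 7}; by pigeonhole those values go to them, so strike 1, 7 from Liam, Kira.
So 4 goes to Kira.

Kira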